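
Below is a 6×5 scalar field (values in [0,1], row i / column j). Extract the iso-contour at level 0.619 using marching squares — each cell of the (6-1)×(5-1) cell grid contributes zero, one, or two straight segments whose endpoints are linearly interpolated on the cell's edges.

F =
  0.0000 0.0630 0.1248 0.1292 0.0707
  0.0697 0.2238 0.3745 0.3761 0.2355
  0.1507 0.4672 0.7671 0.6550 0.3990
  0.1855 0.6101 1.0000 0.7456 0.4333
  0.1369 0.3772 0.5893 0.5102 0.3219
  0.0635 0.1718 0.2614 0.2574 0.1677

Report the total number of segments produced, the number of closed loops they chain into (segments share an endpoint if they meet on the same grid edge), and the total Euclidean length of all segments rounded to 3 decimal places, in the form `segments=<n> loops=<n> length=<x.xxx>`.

segments=8 loops=1 length=7.082

cell (1,1): code 0100 → (1.623,2.000)–(2.000,1.506)
cell (1,2): code 1100 → (1.871,3.000)–(1.623,2.000)
cell (1,3): code 1000 → (2.000,3.141)–(1.871,3.000)
cell (2,1): code 0110 → (2.000,1.506)–(3.000,1.023)
cell (2,3): code 1001 → (3.000,3.405)–(2.000,3.141)
cell (3,1): code 0010 → (3.000,1.023)–(3.928,2.000)
cell (3,2): code 0011 → (3.928,2.000)–(3.538,3.000)
cell (3,3): code 0001 → (3.538,3.000)–(3.000,3.405)
total: 8 segments, chained into 1 closed loop(s), length Σ = 7.081961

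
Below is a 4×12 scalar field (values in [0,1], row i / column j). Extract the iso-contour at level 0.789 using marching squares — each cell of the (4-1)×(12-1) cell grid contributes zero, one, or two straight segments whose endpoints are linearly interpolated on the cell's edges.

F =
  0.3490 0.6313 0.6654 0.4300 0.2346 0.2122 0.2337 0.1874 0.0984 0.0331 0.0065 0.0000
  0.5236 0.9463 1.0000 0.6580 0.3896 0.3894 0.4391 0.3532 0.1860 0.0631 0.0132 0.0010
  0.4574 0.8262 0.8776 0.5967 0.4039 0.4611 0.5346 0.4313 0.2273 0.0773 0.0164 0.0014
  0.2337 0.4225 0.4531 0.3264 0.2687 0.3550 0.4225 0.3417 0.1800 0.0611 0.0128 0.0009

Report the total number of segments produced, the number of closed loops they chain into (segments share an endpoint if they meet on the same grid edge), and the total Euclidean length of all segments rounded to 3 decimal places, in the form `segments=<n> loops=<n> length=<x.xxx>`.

segments=8 loops=1 length=6.116

cell (0,0): code 0100 → (0.501,1.000)–(1.000,0.628)
cell (0,1): code 1100 → (0.369,2.000)–(0.501,1.000)
cell (0,2): code 1000 → (1.000,2.617)–(0.369,2.000)
cell (1,0): code 0110 → (1.000,0.628)–(2.000,0.899)
cell (1,2): code 1001 → (2.000,2.315)–(1.000,2.617)
cell (2,0): code 0010 → (2.000,0.899)–(2.092,1.000)
cell (2,1): code 0011 → (2.092,1.000)–(2.209,2.000)
cell (2,2): code 0001 → (2.209,2.000)–(2.000,2.315)
total: 8 segments, chained into 1 closed loop(s), length Σ = 6.115787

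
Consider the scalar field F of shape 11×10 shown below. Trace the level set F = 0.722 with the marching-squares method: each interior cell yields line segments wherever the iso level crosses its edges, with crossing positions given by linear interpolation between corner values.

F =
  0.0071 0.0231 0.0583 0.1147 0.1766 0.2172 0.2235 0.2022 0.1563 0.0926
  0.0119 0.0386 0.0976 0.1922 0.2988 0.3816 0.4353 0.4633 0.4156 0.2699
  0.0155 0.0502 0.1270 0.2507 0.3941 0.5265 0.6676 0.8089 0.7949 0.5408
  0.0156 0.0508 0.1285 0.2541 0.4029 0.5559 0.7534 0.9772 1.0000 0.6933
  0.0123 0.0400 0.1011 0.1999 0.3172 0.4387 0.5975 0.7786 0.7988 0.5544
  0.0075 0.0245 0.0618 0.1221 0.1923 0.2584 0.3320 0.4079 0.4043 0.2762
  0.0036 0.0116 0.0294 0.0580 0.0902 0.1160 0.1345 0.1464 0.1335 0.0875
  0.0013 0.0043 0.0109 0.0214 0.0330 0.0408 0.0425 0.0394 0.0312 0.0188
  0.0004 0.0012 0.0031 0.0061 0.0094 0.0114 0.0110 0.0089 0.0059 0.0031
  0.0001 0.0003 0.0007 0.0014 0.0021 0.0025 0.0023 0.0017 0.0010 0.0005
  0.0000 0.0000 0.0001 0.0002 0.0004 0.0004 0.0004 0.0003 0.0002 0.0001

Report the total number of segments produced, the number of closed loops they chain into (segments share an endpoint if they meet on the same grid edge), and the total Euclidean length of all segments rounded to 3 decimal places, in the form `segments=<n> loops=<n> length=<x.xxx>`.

segments=12 loops=1 length=8.520

cell (1,6): code 0100 → (1.749,7.000)–(2.000,6.385)
cell (1,7): code 1100 → (1.808,8.000)–(1.749,7.000)
cell (1,8): code 1000 → (2.000,8.287)–(1.808,8.000)
cell (2,5): code 0100 → (2.634,6.000)–(3.000,5.841)
cell (2,6): code 1110 → (2.000,6.385)–(2.634,6.000)
cell (2,8): code 1001 → (3.000,8.906)–(2.000,8.287)
cell (3,5): code 0010 → (3.000,5.841)–(3.201,6.000)
cell (3,6): code 0111 → (3.201,6.000)–(4.000,6.687)
cell (3,8): code 1001 → (4.000,8.314)–(3.000,8.906)
cell (4,6): code 0010 → (4.000,6.687)–(4.153,7.000)
cell (4,7): code 0011 → (4.153,7.000)–(4.195,8.000)
cell (4,8): code 0001 → (4.195,8.000)–(4.000,8.314)
total: 12 segments, chained into 1 closed loop(s), length Σ = 8.519527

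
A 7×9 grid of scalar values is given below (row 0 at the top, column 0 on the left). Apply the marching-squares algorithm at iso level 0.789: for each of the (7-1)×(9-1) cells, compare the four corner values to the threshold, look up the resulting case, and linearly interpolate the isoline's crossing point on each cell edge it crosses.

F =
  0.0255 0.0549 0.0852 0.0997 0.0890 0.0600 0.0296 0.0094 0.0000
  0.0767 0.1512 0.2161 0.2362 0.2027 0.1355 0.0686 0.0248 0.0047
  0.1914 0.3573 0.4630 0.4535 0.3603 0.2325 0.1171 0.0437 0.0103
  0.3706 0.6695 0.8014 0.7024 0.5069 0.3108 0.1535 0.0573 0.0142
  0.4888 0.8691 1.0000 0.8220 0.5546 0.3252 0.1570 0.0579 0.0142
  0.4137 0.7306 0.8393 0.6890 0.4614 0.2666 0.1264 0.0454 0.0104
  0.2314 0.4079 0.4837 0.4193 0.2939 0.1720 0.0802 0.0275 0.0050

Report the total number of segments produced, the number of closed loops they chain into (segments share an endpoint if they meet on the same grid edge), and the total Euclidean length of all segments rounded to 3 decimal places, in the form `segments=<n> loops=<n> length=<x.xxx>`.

cell (2,1): code 0100 → (2.963,2.000)–(3.000,1.906)
cell (2,2): code 1000 → (3.000,2.125)–(2.963,2.000)
cell (3,0): code 0100 → (3.599,1.000)–(4.000,0.789)
cell (3,1): code 1110 → (3.000,1.906)–(3.599,1.000)
cell (3,2): code 1101 → (3.724,3.000)–(3.000,2.125)
cell (3,3): code 1000 → (4.000,3.123)–(3.724,3.000)
cell (4,0): code 0010 → (4.000,0.789)–(4.578,1.000)
cell (4,1): code 0111 → (4.578,1.000)–(5.000,1.537)
cell (4,2): code 1011 → (5.000,2.335)–(4.248,3.000)
cell (4,3): code 0001 → (4.248,3.000)–(4.000,3.123)
cell (5,1): code 0010 → (5.000,1.537)–(5.141,2.000)
cell (5,2): code 0001 → (5.141,2.000)–(5.000,2.335)
total: 12 segments, chained into 1 closed loop(s), length Σ = 6.635147

segments=12 loops=1 length=6.635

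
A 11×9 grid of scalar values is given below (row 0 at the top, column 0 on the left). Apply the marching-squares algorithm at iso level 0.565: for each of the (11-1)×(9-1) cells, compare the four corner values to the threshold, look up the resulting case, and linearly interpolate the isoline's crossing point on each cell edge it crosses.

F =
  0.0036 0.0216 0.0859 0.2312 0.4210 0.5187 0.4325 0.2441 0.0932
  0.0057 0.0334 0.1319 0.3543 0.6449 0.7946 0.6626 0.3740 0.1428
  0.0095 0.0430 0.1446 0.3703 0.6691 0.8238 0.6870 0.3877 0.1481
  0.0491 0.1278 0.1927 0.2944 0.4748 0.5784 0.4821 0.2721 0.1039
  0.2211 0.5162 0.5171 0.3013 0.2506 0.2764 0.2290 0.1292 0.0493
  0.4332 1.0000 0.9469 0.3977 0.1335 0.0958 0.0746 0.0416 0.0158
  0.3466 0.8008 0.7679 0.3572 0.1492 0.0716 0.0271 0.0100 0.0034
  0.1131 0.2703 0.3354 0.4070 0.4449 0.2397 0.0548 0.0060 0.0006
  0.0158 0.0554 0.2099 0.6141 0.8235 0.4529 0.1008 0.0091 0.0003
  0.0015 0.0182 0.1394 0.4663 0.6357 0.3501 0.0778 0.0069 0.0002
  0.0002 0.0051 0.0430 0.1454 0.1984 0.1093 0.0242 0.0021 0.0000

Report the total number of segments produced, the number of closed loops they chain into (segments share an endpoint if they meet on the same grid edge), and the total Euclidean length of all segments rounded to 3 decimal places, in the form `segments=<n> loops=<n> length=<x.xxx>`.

segments=28 loops=3 length=21.910

cell (0,3): code 0100 → (0.643,4.000)–(1.000,3.725)
cell (0,4): code 1100 → (0.168,5.000)–(0.643,4.000)
cell (0,5): code 1100 → (0.576,6.000)–(0.168,5.000)
cell (0,6): code 1000 → (1.000,6.338)–(0.576,6.000)
cell (1,3): code 0110 → (1.000,3.725)–(2.000,3.652)
cell (1,6): code 1001 → (2.000,6.408)–(1.000,6.338)
cell (2,3): code 0010 → (2.000,3.652)–(2.536,4.000)
cell (2,4): code 0111 → (2.536,4.000)–(3.000,4.871)
cell (2,5): code 1011 → (3.000,5.139)–(2.595,6.000)
cell (2,6): code 0001 → (2.595,6.000)–(2.000,6.408)
cell (3,4): code 0010 → (3.000,4.871)–(3.044,5.000)
cell (3,5): code 0001 → (3.044,5.000)–(3.000,5.139)
cell (4,0): code 0100 → (4.101,1.000)–(5.000,0.233)
cell (4,1): code 1100 → (4.111,2.000)–(4.101,1.000)
cell (4,2): code 1000 → (5.000,2.695)–(4.111,2.000)
cell (5,0): code 0110 → (5.000,0.233)–(6.000,0.481)
cell (5,2): code 1001 → (6.000,2.494)–(5.000,2.695)
cell (6,0): code 0010 → (6.000,0.481)–(6.444,1.000)
cell (6,1): code 0011 → (6.444,1.000)–(6.469,2.000)
cell (6,2): code 0001 → (6.469,2.000)–(6.000,2.494)
cell (7,2): code 0100 → (7.763,3.000)–(8.000,2.879)
cell (7,3): code 1100 → (7.317,4.000)–(7.763,3.000)
cell (7,4): code 1000 → (8.000,4.698)–(7.317,4.000)
cell (8,2): code 0010 → (8.000,2.879)–(8.332,3.000)
cell (8,3): code 0111 → (8.332,3.000)–(9.000,3.583)
cell (8,4): code 1001 → (9.000,4.248)–(8.000,4.698)
cell (9,3): code 0010 → (9.000,3.583)–(9.162,4.000)
cell (9,4): code 0001 → (9.162,4.000)–(9.000,4.248)
total: 28 segments, chained into 3 closed loop(s), length Σ = 21.909686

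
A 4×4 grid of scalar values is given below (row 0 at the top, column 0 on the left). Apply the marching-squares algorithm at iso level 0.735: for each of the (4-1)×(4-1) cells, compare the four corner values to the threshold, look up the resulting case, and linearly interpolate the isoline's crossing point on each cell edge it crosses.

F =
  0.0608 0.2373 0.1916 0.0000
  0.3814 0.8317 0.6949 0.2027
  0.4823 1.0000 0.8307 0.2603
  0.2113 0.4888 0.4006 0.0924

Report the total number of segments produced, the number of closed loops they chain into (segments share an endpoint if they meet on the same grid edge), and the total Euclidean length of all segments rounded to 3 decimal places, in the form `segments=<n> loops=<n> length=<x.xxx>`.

segments=8 loops=1 length=5.229

cell (0,0): code 0100 → (0.837,1.000)–(1.000,0.785)
cell (0,1): code 1000 → (1.000,1.707)–(0.837,1.000)
cell (1,0): code 0110 → (1.000,0.785)–(2.000,0.488)
cell (1,1): code 1101 → (1.295,2.000)–(1.000,1.707)
cell (1,2): code 1000 → (2.000,2.168)–(1.295,2.000)
cell (2,0): code 0010 → (2.000,0.488)–(2.518,1.000)
cell (2,1): code 0011 → (2.518,1.000)–(2.223,2.000)
cell (2,2): code 0001 → (2.223,2.000)–(2.000,2.168)
total: 8 segments, chained into 1 closed loop(s), length Σ = 5.228508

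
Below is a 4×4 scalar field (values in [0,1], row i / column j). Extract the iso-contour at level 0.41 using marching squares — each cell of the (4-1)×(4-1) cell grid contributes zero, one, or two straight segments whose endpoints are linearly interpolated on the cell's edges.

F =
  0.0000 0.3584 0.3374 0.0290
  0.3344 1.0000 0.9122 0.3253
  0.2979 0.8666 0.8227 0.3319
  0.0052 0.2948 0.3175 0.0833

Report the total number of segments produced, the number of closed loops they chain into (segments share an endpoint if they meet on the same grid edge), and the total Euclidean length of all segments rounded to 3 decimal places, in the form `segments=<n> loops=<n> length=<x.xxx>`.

cell (0,0): code 0100 → (0.080,1.000)–(1.000,0.114)
cell (0,1): code 1100 → (0.126,2.000)–(0.080,1.000)
cell (0,2): code 1000 → (1.000,2.856)–(0.126,2.000)
cell (1,0): code 0110 → (1.000,0.114)–(2.000,0.197)
cell (1,2): code 1001 → (2.000,2.841)–(1.000,2.856)
cell (2,0): code 0010 → (2.000,0.197)–(2.799,1.000)
cell (2,1): code 0011 → (2.799,1.000)–(2.817,2.000)
cell (2,2): code 0001 → (2.817,2.000)–(2.000,2.841)
total: 8 segments, chained into 1 closed loop(s), length Σ = 8.809703

segments=8 loops=1 length=8.810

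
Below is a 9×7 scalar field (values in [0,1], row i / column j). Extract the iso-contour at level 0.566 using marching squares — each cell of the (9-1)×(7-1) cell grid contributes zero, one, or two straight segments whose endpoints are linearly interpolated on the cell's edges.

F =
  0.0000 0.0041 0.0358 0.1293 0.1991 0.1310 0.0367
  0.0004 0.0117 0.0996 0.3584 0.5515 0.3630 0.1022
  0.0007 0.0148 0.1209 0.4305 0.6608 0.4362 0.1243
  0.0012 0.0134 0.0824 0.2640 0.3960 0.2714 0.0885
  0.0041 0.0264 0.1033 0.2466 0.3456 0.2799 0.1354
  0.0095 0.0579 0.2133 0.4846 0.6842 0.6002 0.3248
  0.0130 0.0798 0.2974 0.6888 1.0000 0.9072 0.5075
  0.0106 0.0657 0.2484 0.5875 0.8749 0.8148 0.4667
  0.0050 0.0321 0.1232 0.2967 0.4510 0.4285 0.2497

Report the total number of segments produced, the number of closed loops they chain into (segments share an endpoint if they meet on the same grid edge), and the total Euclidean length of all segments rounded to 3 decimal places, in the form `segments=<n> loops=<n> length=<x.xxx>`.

segments=16 loops=2 length=12.689

cell (1,3): code 0100 → (1.133,4.000)–(2.000,3.588)
cell (1,4): code 1000 → (2.000,4.422)–(1.133,4.000)
cell (2,3): code 0010 → (2.000,3.588)–(2.358,4.000)
cell (2,4): code 0001 → (2.358,4.000)–(2.000,4.422)
cell (4,3): code 0100 → (4.651,4.000)–(5.000,3.408)
cell (4,4): code 1100 → (4.893,5.000)–(4.651,4.000)
cell (4,5): code 1000 → (5.000,5.124)–(4.893,5.000)
cell (5,2): code 0100 → (5.399,3.000)–(6.000,2.686)
cell (5,3): code 1110 → (5.000,3.408)–(5.399,3.000)
cell (5,5): code 1001 → (6.000,5.854)–(5.000,5.124)
cell (6,2): code 0110 → (6.000,2.686)–(7.000,2.937)
cell (6,5): code 1001 → (7.000,5.715)–(6.000,5.854)
cell (7,2): code 0010 → (7.000,2.937)–(7.074,3.000)
cell (7,3): code 0011 → (7.074,3.000)–(7.729,4.000)
cell (7,4): code 0011 → (7.729,4.000)–(7.644,5.000)
cell (7,5): code 0001 → (7.644,5.000)–(7.000,5.715)
total: 16 segments, chained into 2 closed loop(s), length Σ = 12.688984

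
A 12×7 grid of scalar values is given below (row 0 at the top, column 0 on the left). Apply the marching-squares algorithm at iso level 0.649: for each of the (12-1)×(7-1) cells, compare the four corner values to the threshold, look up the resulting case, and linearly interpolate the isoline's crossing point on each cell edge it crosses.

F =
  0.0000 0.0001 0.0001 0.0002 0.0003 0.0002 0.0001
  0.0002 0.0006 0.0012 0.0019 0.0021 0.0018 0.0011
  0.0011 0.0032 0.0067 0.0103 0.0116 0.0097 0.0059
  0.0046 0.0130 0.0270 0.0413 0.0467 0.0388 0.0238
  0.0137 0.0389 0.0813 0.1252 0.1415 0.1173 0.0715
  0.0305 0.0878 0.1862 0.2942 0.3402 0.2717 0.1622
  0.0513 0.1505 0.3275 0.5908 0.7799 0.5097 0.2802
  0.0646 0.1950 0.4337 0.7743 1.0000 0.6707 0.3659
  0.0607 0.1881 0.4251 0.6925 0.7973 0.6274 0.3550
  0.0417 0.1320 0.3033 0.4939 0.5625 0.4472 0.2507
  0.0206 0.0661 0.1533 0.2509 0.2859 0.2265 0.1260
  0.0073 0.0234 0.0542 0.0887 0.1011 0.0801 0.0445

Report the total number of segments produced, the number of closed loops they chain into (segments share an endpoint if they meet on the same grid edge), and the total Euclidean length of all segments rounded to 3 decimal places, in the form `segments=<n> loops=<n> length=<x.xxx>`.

segments=12 loops=1 length=8.173

cell (5,3): code 0100 → (5.702,4.000)–(6.000,3.308)
cell (5,4): code 1000 → (6.000,4.484)–(5.702,4.000)
cell (6,2): code 0100 → (6.317,3.000)–(7.000,2.632)
cell (6,3): code 1110 → (6.000,3.308)–(6.317,3.000)
cell (6,4): code 1101 → (6.865,5.000)–(6.000,4.484)
cell (6,5): code 1000 → (7.000,5.071)–(6.865,5.000)
cell (7,2): code 0110 → (7.000,2.632)–(8.000,2.837)
cell (7,4): code 1011 → (8.000,4.873)–(7.501,5.000)
cell (7,5): code 0001 → (7.501,5.000)–(7.000,5.071)
cell (8,2): code 0010 → (8.000,2.837)–(8.219,3.000)
cell (8,3): code 0011 → (8.219,3.000)–(8.632,4.000)
cell (8,4): code 0001 → (8.632,4.000)–(8.000,4.873)
total: 12 segments, chained into 1 closed loop(s), length Σ = 8.173144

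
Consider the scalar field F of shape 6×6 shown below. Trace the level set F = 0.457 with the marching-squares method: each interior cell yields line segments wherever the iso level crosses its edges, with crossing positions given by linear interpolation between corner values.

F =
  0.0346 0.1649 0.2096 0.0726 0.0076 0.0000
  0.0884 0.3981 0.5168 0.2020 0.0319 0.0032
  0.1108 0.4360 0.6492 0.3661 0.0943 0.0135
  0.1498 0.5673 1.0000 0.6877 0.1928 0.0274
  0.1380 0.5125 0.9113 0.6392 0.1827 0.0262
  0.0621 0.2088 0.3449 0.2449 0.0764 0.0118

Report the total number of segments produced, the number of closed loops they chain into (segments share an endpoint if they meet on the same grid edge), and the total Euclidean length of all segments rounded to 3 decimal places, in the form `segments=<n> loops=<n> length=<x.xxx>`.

segments=14 loops=1 length=10.440

cell (0,1): code 0100 → (0.805,2.000)–(1.000,1.496)
cell (0,2): code 1000 → (1.000,2.190)–(0.805,2.000)
cell (1,1): code 0110 → (1.000,1.496)–(2.000,1.098)
cell (1,2): code 1001 → (2.000,2.679)–(1.000,2.190)
cell (2,0): code 0100 → (2.160,1.000)–(3.000,0.736)
cell (2,1): code 1110 → (2.000,1.098)–(2.160,1.000)
cell (2,2): code 1101 → (2.283,3.000)–(2.000,2.679)
cell (2,3): code 1000 → (3.000,3.466)–(2.283,3.000)
cell (3,0): code 0110 → (3.000,0.736)–(4.000,0.852)
cell (3,3): code 1001 → (4.000,3.399)–(3.000,3.466)
cell (4,0): code 0010 → (4.000,0.852)–(4.183,1.000)
cell (4,1): code 0011 → (4.183,1.000)–(4.802,2.000)
cell (4,2): code 0011 → (4.802,2.000)–(4.462,3.000)
cell (4,3): code 0001 → (4.462,3.000)–(4.000,3.399)
total: 14 segments, chained into 1 closed loop(s), length Σ = 10.440441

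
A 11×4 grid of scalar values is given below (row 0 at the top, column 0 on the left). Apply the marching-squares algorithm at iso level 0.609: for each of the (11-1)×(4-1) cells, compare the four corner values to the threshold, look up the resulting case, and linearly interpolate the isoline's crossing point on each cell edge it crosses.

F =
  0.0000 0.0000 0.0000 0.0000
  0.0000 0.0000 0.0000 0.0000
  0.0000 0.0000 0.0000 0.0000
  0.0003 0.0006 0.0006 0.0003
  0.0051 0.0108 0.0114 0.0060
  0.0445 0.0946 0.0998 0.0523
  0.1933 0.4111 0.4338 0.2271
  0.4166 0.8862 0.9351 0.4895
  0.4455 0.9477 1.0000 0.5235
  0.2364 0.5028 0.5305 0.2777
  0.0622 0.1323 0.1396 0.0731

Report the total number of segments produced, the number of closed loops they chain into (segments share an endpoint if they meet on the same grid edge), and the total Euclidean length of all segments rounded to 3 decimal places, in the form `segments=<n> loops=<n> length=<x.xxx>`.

segments=8 loops=1 length=8.008

cell (6,0): code 0100 → (6.417,1.000)–(7.000,0.410)
cell (6,1): code 1100 → (6.349,2.000)–(6.417,1.000)
cell (6,2): code 1000 → (7.000,2.732)–(6.349,2.000)
cell (7,0): code 0110 → (7.000,0.410)–(8.000,0.326)
cell (7,2): code 1001 → (8.000,2.821)–(7.000,2.732)
cell (8,0): code 0010 → (8.000,0.326)–(8.761,1.000)
cell (8,1): code 0011 → (8.761,1.000)–(8.833,2.000)
cell (8,2): code 0001 → (8.833,2.000)–(8.000,2.821)
total: 8 segments, chained into 1 closed loop(s), length Σ = 8.007594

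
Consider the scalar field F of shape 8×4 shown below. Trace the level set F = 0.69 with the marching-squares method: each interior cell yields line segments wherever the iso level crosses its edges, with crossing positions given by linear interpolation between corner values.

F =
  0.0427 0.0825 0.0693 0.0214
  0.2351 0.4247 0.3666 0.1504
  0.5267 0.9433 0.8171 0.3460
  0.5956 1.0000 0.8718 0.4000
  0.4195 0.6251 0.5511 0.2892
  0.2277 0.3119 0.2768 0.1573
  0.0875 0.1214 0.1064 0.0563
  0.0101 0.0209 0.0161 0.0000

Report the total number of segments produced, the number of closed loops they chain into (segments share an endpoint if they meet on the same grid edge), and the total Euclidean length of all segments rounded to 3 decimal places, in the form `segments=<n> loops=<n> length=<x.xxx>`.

segments=8 loops=1 length=7.057

cell (1,0): code 0100 → (1.512,1.000)–(2.000,0.392)
cell (1,1): code 1100 → (1.718,2.000)–(1.512,1.000)
cell (1,2): code 1000 → (2.000,2.270)–(1.718,2.000)
cell (2,0): code 0110 → (2.000,0.392)–(3.000,0.233)
cell (2,2): code 1001 → (3.000,2.385)–(2.000,2.270)
cell (3,0): code 0010 → (3.000,0.233)–(3.827,1.000)
cell (3,1): code 0011 → (3.827,1.000)–(3.567,2.000)
cell (3,2): code 0001 → (3.567,2.000)–(3.000,2.385)
total: 8 segments, chained into 1 closed loop(s), length Σ = 7.056719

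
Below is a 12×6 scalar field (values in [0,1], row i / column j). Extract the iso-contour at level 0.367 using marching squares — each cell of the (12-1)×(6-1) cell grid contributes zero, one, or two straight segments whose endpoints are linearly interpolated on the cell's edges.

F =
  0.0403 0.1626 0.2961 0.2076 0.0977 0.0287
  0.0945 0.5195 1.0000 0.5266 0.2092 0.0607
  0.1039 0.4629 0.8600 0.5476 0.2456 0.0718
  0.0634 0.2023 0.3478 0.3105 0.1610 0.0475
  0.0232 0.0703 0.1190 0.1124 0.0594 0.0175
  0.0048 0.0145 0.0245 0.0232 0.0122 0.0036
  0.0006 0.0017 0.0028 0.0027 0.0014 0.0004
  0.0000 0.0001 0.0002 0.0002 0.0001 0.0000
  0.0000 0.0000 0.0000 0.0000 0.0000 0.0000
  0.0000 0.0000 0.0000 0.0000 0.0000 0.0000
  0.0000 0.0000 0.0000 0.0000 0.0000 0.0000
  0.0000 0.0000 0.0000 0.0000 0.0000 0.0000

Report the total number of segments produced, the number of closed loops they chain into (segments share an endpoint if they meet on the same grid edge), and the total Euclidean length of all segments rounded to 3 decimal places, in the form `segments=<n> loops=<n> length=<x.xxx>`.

segments=10 loops=1 length=9.065

cell (0,0): code 0100 → (0.573,1.000)–(1.000,0.641)
cell (0,1): code 1100 → (0.101,2.000)–(0.573,1.000)
cell (0,2): code 1100 → (0.500,3.000)–(0.101,2.000)
cell (0,3): code 1000 → (1.000,3.503)–(0.500,3.000)
cell (1,0): code 0110 → (1.000,0.641)–(2.000,0.733)
cell (1,3): code 1001 → (2.000,3.598)–(1.000,3.503)
cell (2,0): code 0010 → (2.000,0.733)–(2.368,1.000)
cell (2,1): code 0011 → (2.368,1.000)–(2.963,2.000)
cell (2,2): code 0011 → (2.963,2.000)–(2.762,3.000)
cell (2,3): code 0001 → (2.762,3.000)–(2.000,3.598)
total: 10 segments, chained into 1 closed loop(s), length Σ = 9.064939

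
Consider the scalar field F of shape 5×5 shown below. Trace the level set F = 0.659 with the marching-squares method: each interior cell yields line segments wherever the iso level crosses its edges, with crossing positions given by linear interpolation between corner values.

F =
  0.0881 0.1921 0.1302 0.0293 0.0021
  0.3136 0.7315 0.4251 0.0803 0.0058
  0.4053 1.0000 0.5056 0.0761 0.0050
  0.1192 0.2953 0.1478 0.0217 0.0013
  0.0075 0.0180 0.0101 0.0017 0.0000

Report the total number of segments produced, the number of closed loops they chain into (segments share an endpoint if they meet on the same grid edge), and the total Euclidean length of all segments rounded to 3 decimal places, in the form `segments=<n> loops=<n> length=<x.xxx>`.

cell (0,0): code 0100 → (0.866,1.000)–(1.000,0.827)
cell (0,1): code 1000 → (1.000,1.237)–(0.866,1.000)
cell (1,0): code 0110 → (1.000,0.827)–(2.000,0.427)
cell (1,1): code 1001 → (2.000,1.690)–(1.000,1.237)
cell (2,0): code 0010 → (2.000,0.427)–(2.484,1.000)
cell (2,1): code 0001 → (2.484,1.000)–(2.000,1.690)
total: 6 segments, chained into 1 closed loop(s), length Σ = 4.259287

segments=6 loops=1 length=4.259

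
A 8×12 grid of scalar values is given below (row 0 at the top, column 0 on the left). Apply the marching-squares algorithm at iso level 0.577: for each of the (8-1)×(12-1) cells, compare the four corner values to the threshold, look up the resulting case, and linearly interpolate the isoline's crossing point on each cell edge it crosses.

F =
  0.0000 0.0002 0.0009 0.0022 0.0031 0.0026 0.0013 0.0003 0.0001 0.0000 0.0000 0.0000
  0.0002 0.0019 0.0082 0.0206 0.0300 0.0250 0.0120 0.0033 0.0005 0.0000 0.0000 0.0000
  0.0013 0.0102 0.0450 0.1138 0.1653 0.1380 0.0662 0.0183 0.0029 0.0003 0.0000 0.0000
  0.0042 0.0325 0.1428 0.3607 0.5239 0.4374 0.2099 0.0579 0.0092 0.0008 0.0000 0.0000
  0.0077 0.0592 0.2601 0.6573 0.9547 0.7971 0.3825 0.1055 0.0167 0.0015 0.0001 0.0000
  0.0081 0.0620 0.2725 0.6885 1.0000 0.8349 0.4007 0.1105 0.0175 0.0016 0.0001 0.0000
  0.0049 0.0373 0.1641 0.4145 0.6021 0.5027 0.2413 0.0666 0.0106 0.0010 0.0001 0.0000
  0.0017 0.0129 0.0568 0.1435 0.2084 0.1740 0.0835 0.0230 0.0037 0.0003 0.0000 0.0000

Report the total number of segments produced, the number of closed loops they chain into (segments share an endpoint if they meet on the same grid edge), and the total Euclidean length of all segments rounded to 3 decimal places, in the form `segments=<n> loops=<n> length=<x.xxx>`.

segments=12 loops=1 length=9.059

cell (3,2): code 0100 → (3.729,3.000)–(4.000,2.798)
cell (3,3): code 1100 → (3.123,4.000)–(3.729,3.000)
cell (3,4): code 1100 → (3.388,5.000)–(3.123,4.000)
cell (3,5): code 1000 → (4.000,5.531)–(3.388,5.000)
cell (4,2): code 0110 → (4.000,2.798)–(5.000,2.732)
cell (4,5): code 1001 → (5.000,5.594)–(4.000,5.531)
cell (5,2): code 0010 → (5.000,2.732)–(5.407,3.000)
cell (5,3): code 0111 → (5.407,3.000)–(6.000,3.866)
cell (5,4): code 1011 → (6.000,4.253)–(5.776,5.000)
cell (5,5): code 0001 → (5.776,5.000)–(5.000,5.594)
cell (6,3): code 0010 → (6.000,3.866)–(6.064,4.000)
cell (6,4): code 0001 → (6.064,4.000)–(6.000,4.253)
total: 12 segments, chained into 1 closed loop(s), length Σ = 9.059327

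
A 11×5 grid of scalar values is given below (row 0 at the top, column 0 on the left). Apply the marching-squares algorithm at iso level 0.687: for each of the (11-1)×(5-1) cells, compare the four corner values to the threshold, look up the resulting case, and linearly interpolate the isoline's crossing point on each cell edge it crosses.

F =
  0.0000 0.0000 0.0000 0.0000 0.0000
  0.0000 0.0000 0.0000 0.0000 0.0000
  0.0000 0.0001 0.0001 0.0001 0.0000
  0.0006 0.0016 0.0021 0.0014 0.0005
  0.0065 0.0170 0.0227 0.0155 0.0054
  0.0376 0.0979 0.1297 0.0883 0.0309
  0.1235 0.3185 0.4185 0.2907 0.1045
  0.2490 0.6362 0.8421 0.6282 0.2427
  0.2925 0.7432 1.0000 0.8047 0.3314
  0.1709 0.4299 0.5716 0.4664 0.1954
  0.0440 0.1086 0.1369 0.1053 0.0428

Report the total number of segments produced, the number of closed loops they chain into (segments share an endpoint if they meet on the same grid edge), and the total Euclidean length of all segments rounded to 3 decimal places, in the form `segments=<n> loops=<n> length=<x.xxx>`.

cell (6,1): code 0100 → (6.634,2.000)–(7.000,1.247)
cell (6,2): code 1000 → (7.000,2.725)–(6.634,2.000)
cell (7,0): code 0100 → (7.475,1.000)–(8.000,0.875)
cell (7,1): code 1110 → (7.000,1.247)–(7.475,1.000)
cell (7,2): code 1101 → (7.333,3.000)–(7.000,2.725)
cell (7,3): code 1000 → (8.000,3.249)–(7.333,3.000)
cell (8,0): code 0010 → (8.000,0.875)–(8.179,1.000)
cell (8,1): code 0011 → (8.179,1.000)–(8.731,2.000)
cell (8,2): code 0011 → (8.731,2.000)–(8.348,3.000)
cell (8,3): code 0001 → (8.348,3.000)–(8.000,3.249)
total: 10 segments, chained into 1 closed loop(s), length Σ = 6.727088

segments=10 loops=1 length=6.727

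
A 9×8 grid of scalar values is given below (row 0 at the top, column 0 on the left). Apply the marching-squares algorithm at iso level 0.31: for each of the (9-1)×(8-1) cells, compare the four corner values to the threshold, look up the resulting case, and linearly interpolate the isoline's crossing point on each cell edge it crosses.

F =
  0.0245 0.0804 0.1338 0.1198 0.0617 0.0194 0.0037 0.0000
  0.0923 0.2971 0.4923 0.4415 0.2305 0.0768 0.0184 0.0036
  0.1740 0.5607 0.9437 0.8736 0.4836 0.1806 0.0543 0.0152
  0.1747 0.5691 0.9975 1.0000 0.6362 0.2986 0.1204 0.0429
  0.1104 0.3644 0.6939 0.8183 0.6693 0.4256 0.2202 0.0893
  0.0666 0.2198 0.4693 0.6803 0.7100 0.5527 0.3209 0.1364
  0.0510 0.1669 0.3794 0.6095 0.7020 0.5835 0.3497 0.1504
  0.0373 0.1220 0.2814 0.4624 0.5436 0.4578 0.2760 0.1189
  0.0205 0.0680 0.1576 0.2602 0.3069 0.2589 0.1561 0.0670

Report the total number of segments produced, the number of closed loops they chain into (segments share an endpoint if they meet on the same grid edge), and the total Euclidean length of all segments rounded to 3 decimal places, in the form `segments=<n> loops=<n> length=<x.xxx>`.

segments=26 loops=1 length=20.565

cell (0,1): code 0100 → (0.491,2.000)–(1.000,1.066)
cell (0,2): code 1100 → (0.591,3.000)–(0.491,2.000)
cell (0,3): code 1000 → (1.000,3.623)–(0.591,3.000)
cell (1,0): code 0100 → (1.049,1.000)–(2.000,0.352)
cell (1,1): code 1110 → (1.000,1.066)–(1.049,1.000)
cell (1,3): code 1101 → (1.314,4.000)–(1.000,3.623)
cell (1,4): code 1000 → (2.000,4.573)–(1.314,4.000)
cell (2,0): code 0110 → (2.000,0.352)–(3.000,0.343)
cell (2,4): code 1001 → (3.000,4.966)–(2.000,4.573)
cell (3,0): code 0110 → (3.000,0.343)–(4.000,0.786)
cell (3,4): code 1101 → (3.090,5.000)–(3.000,4.966)
cell (3,5): code 1000 → (4.000,5.563)–(3.090,5.000)
cell (4,0): code 0010 → (4.000,0.786)–(4.376,1.000)
cell (4,1): code 0111 → (4.376,1.000)–(5.000,1.362)
cell (4,5): code 1101 → (4.892,6.000)–(4.000,5.563)
cell (4,6): code 1000 → (5.000,6.059)–(4.892,6.000)
cell (5,1): code 0110 → (5.000,1.362)–(6.000,1.673)
cell (5,6): code 1001 → (6.000,6.199)–(5.000,6.059)
cell (6,1): code 0010 → (6.000,1.673)–(6.708,2.000)
cell (6,2): code 0111 → (6.708,2.000)–(7.000,2.158)
cell (6,5): code 1011 → (7.000,5.813)–(6.539,6.000)
cell (6,6): code 0001 → (6.539,6.000)–(6.000,6.199)
cell (7,2): code 0010 → (7.000,2.158)–(7.754,3.000)
cell (7,3): code 0011 → (7.754,3.000)–(7.987,4.000)
cell (7,4): code 0011 → (7.987,4.000)–(7.743,5.000)
cell (7,5): code 0001 → (7.743,5.000)–(7.000,5.813)
total: 26 segments, chained into 1 closed loop(s), length Σ = 20.564518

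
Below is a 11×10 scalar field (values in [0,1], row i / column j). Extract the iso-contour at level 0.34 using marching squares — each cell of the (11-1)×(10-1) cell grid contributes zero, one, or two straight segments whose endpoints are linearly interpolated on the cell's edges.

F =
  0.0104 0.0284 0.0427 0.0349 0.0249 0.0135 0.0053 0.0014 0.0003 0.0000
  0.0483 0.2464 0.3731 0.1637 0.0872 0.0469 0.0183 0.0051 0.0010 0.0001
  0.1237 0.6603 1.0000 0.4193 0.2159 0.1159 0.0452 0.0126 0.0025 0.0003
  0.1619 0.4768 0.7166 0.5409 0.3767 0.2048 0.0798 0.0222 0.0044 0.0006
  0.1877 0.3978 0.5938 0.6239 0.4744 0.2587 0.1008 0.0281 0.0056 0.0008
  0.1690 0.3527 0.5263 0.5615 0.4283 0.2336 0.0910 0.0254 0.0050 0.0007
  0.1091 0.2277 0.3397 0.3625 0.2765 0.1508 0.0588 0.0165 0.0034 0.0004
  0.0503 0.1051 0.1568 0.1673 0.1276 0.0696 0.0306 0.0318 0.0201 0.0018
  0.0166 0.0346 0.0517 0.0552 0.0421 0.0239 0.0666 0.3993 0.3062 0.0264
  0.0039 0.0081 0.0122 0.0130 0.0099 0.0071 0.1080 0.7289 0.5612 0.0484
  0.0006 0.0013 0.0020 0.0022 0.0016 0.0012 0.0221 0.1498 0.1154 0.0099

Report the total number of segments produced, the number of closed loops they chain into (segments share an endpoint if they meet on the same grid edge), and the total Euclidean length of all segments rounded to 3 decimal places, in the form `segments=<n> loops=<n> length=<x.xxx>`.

cell (0,1): code 0100 → (0.900,2.000)–(1.000,1.739)
cell (0,2): code 1000 → (1.000,2.158)–(0.900,2.000)
cell (1,0): code 0100 → (1.226,1.000)–(2.000,0.403)
cell (1,1): code 1110 → (1.000,1.739)–(1.226,1.000)
cell (1,2): code 1101 → (1.690,3.000)–(1.000,2.158)
cell (1,3): code 1000 → (2.000,3.390)–(1.690,3.000)
cell (2,0): code 0110 → (2.000,0.403)–(3.000,0.566)
cell (2,3): code 1101 → (2.772,4.000)–(2.000,3.390)
cell (2,4): code 1000 → (3.000,4.213)–(2.772,4.000)
cell (3,0): code 0110 → (3.000,0.566)–(4.000,0.725)
cell (3,4): code 1001 → (4.000,4.623)–(3.000,4.213)
cell (4,0): code 0110 → (4.000,0.725)–(5.000,0.931)
cell (4,4): code 1001 → (5.000,4.454)–(4.000,4.623)
cell (5,0): code 0010 → (5.000,0.931)–(5.102,1.000)
cell (5,1): code 0011 → (5.102,1.000)–(5.998,2.000)
cell (5,2): code 0111 → (5.998,2.000)–(6.000,2.013)
cell (5,3): code 1011 → (6.000,3.262)–(5.582,4.000)
cell (5,4): code 0001 → (5.582,4.000)–(5.000,4.454)
cell (6,2): code 0010 → (6.000,2.013)–(6.115,3.000)
cell (6,3): code 0001 → (6.115,3.000)–(6.000,3.262)
cell (7,6): code 0100 → (7.839,7.000)–(8.000,6.822)
cell (7,7): code 1000 → (8.000,7.637)–(7.839,7.000)
cell (8,6): code 0110 → (8.000,6.822)–(9.000,6.374)
cell (8,7): code 1101 → (8.133,8.000)–(8.000,7.637)
cell (8,8): code 1000 → (9.000,8.431)–(8.133,8.000)
cell (9,6): code 0010 → (9.000,6.374)–(9.672,7.000)
cell (9,7): code 0011 → (9.672,7.000)–(9.496,8.000)
cell (9,8): code 0001 → (9.496,8.000)–(9.000,8.431)
total: 28 segments, chained into 2 closed loop(s), length Σ = 20.526122

segments=28 loops=2 length=20.526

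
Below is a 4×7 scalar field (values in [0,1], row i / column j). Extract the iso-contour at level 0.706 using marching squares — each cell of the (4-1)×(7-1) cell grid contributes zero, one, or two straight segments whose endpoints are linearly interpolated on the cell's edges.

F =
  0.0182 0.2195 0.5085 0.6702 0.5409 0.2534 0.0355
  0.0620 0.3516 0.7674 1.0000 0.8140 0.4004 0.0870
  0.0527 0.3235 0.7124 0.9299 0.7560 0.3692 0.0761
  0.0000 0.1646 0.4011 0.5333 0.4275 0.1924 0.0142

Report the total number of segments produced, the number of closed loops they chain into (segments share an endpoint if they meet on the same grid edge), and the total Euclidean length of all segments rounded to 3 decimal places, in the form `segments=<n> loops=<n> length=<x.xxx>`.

cell (0,1): code 0100 → (0.763,2.000)–(1.000,1.852)
cell (0,2): code 1100 → (0.109,3.000)–(0.763,2.000)
cell (0,3): code 1100 → (0.605,4.000)–(0.109,3.000)
cell (0,4): code 1000 → (1.000,4.261)–(0.605,4.000)
cell (1,1): code 0110 → (1.000,1.852)–(2.000,1.984)
cell (1,4): code 1001 → (2.000,4.129)–(1.000,4.261)
cell (2,1): code 0010 → (2.000,1.984)–(2.021,2.000)
cell (2,2): code 0011 → (2.021,2.000)–(2.565,3.000)
cell (2,3): code 0011 → (2.565,3.000)–(2.152,4.000)
cell (2,4): code 0001 → (2.152,4.000)–(2.000,4.129)
total: 10 segments, chained into 1 closed loop(s), length Σ = 7.527858

segments=10 loops=1 length=7.528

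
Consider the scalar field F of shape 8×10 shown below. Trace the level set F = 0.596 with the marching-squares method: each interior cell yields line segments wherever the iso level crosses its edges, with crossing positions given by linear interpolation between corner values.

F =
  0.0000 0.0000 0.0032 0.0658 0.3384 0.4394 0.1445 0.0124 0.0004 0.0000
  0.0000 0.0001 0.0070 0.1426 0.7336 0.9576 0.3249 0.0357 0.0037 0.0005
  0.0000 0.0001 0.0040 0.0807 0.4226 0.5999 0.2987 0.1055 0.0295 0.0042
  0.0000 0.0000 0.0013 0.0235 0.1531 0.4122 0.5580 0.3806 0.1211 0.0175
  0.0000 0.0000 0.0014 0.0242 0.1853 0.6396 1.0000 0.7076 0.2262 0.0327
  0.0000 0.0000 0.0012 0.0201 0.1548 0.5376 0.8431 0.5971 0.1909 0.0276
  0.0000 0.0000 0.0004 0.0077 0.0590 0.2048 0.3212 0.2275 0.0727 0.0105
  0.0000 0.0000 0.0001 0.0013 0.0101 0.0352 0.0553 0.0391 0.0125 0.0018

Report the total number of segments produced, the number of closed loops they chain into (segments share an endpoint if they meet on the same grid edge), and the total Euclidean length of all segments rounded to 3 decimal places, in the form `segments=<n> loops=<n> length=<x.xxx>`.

cell (0,3): code 0100 → (0.652,4.000)–(1.000,3.767)
cell (0,4): code 1100 → (0.302,5.000)–(0.652,4.000)
cell (0,5): code 1000 → (1.000,5.572)–(0.302,5.000)
cell (1,3): code 0010 → (1.000,3.767)–(1.442,4.000)
cell (1,4): code 0111 → (1.442,4.000)–(2.000,4.978)
cell (1,5): code 1001 → (2.000,5.013)–(1.000,5.572)
cell (2,4): code 0010 → (2.000,4.978)–(2.021,5.000)
cell (2,5): code 0001 → (2.021,5.000)–(2.000,5.013)
cell (3,4): code 0100 → (3.808,5.000)–(4.000,4.904)
cell (3,5): code 1100 → (3.086,6.000)–(3.808,5.000)
cell (3,6): code 1100 → (3.659,7.000)–(3.086,6.000)
cell (3,7): code 1000 → (4.000,7.232)–(3.659,7.000)
cell (4,4): code 0010 → (4.000,4.904)–(4.427,5.000)
cell (4,5): code 0111 → (4.427,5.000)–(5.000,5.191)
cell (4,7): code 1001 → (5.000,7.003)–(4.000,7.232)
cell (5,5): code 0010 → (5.000,5.191)–(5.473,6.000)
cell (5,6): code 0011 → (5.473,6.000)–(5.003,7.000)
cell (5,7): code 0001 → (5.003,7.000)–(5.000,7.003)
total: 18 segments, chained into 2 closed loop(s), length Σ = 12.333066

segments=18 loops=2 length=12.333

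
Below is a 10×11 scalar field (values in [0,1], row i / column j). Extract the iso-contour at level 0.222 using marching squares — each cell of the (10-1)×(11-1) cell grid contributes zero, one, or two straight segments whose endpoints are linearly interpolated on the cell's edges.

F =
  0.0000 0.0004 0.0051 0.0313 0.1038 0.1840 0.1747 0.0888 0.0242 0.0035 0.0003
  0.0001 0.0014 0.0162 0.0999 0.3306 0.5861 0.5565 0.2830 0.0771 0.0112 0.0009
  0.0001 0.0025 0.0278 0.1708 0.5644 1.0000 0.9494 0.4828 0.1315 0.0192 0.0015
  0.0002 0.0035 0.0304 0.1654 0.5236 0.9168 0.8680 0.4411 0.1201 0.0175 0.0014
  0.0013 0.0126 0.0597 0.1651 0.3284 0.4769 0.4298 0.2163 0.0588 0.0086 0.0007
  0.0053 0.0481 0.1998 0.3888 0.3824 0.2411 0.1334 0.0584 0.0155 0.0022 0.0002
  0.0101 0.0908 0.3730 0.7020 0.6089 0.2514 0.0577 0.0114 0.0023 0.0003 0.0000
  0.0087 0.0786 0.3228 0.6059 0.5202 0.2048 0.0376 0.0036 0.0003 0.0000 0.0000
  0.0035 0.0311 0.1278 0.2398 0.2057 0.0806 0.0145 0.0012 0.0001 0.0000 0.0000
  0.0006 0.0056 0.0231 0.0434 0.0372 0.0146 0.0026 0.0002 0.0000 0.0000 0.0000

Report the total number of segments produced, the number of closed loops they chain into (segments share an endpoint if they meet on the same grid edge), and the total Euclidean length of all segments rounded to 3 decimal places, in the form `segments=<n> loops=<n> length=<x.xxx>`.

segments=28 loops=1 length=22.809

cell (0,3): code 0100 → (0.521,4.000)–(1.000,3.529)
cell (0,4): code 1100 → (0.095,5.000)–(0.521,4.000)
cell (0,5): code 1100 → (0.124,6.000)–(0.095,5.000)
cell (0,6): code 1100 → (0.686,7.000)–(0.124,6.000)
cell (0,7): code 1000 → (1.000,7.296)–(0.686,7.000)
cell (1,3): code 0110 → (1.000,3.529)–(2.000,3.130)
cell (1,7): code 1001 → (2.000,7.742)–(1.000,7.296)
cell (2,3): code 0110 → (2.000,3.130)–(3.000,3.158)
cell (2,7): code 1001 → (3.000,7.683)–(2.000,7.742)
cell (3,3): code 0110 → (3.000,3.158)–(4.000,3.348)
cell (3,6): code 1011 → (4.000,6.973)–(3.975,7.000)
cell (3,7): code 0001 → (3.975,7.000)–(3.000,7.683)
cell (4,2): code 0100 → (4.254,3.000)–(5.000,2.117)
cell (4,3): code 1110 → (4.000,3.348)–(4.254,3.000)
cell (4,5): code 1011 → (5.000,5.177)–(4.701,6.000)
cell (4,6): code 0001 → (4.701,6.000)–(4.000,6.973)
cell (5,1): code 0100 → (5.128,2.000)–(6.000,1.465)
cell (5,2): code 1110 → (5.000,2.117)–(5.128,2.000)
cell (5,5): code 1001 → (6.000,5.152)–(5.000,5.177)
cell (6,1): code 0110 → (6.000,1.465)–(7.000,1.587)
cell (6,4): code 1011 → (7.000,4.945)–(6.631,5.000)
cell (6,5): code 0001 → (6.631,5.000)–(6.000,5.152)
cell (7,1): code 0010 → (7.000,1.587)–(7.517,2.000)
cell (7,2): code 0111 → (7.517,2.000)–(8.000,2.841)
cell (7,3): code 1011 → (8.000,3.522)–(7.948,4.000)
cell (7,4): code 0001 → (7.948,4.000)–(7.000,4.945)
cell (8,2): code 0010 → (8.000,2.841)–(8.091,3.000)
cell (8,3): code 0001 → (8.091,3.000)–(8.000,3.522)
total: 28 segments, chained into 1 closed loop(s), length Σ = 22.808724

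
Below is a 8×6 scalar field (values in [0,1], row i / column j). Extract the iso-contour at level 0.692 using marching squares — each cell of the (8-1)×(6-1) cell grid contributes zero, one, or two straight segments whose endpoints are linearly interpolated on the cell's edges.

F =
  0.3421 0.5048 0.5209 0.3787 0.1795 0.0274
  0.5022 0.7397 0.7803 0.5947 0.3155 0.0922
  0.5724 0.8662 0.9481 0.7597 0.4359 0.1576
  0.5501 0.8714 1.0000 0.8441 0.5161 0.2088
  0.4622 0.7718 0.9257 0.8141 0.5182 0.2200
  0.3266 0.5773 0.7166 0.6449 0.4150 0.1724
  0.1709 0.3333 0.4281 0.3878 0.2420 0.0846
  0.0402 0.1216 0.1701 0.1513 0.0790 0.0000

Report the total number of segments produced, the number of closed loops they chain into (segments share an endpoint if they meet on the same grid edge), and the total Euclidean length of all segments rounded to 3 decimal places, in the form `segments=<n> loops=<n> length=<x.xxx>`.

segments=16 loops=1 length=11.873

cell (0,0): code 0100 → (0.797,1.000)–(1.000,0.799)
cell (0,1): code 1100 → (0.660,2.000)–(0.797,1.000)
cell (0,2): code 1000 → (1.000,2.476)–(0.660,2.000)
cell (1,0): code 0110 → (1.000,0.799)–(2.000,0.407)
cell (1,2): code 1101 → (1.590,3.000)–(1.000,2.476)
cell (1,3): code 1000 → (2.000,3.209)–(1.590,3.000)
cell (2,0): code 0110 → (2.000,0.407)–(3.000,0.442)
cell (2,3): code 1001 → (3.000,3.464)–(2.000,3.209)
cell (3,0): code 0110 → (3.000,0.442)–(4.000,0.742)
cell (3,3): code 1001 → (4.000,3.413)–(3.000,3.464)
cell (4,0): code 0010 → (4.000,0.742)–(4.410,1.000)
cell (4,1): code 0111 → (4.410,1.000)–(5.000,1.823)
cell (4,2): code 1011 → (5.000,2.343)–(4.722,3.000)
cell (4,3): code 0001 → (4.722,3.000)–(4.000,3.413)
cell (5,1): code 0010 → (5.000,1.823)–(5.085,2.000)
cell (5,2): code 0001 → (5.085,2.000)–(5.000,2.343)
total: 16 segments, chained into 1 closed loop(s), length Σ = 11.873352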